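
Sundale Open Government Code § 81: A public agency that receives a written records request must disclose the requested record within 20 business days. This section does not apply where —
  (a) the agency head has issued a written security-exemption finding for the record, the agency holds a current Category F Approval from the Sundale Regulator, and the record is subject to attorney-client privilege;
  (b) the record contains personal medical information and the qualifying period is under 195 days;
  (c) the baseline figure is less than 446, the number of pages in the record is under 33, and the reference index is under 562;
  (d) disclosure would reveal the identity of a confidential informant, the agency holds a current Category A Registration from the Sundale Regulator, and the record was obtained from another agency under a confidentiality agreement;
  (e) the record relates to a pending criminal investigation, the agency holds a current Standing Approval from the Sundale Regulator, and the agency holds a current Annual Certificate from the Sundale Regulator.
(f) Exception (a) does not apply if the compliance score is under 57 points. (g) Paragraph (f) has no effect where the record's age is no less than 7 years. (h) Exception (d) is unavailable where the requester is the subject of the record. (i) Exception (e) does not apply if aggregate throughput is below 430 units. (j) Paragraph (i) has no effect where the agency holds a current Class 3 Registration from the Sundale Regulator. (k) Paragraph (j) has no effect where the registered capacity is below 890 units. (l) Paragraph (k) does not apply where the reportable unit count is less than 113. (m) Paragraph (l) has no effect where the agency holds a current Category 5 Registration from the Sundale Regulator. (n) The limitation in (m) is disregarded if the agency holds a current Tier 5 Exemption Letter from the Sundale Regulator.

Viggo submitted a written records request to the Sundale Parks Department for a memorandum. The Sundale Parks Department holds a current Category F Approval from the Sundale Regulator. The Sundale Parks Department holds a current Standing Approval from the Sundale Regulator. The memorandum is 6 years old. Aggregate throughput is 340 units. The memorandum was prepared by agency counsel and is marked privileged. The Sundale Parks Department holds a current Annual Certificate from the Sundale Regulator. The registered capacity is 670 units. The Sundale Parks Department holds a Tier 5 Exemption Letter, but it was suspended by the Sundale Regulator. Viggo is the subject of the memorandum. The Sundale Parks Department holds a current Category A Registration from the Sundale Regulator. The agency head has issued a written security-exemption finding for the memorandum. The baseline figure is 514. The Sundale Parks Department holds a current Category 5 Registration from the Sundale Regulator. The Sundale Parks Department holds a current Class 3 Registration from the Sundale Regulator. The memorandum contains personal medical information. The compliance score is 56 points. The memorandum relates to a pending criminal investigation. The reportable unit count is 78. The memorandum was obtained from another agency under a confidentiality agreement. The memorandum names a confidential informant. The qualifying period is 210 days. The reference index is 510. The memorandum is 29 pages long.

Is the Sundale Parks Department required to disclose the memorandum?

Exception (a) is satisfied on its face — a written security-exemption finding has been issued; a current Category F Approval is held; the memorandum is privileged. But: (f) operates against (a): the compliance score is 56 points, under the 57 points limit. (g), which would lift (f), is inapplicable — the record's age is 6 years, short of 7 years. Exception (a) does not apply.
Exception (b) requires that the qualifying period is under 195 days; but the qualifying period is 210 days, not under 195 days, so (b) is unavailable.
Exception (c) does not apply: the baseline figure is 514, not less than 446.
Exception (d) is satisfied on its face — the memorandum names a confidential informant; a current Category A Registration is held; the memorandum was obtained under a confidentiality agreement. But: (h) operates against (d): Viggo is the subject of the memorandum. Exception (d) does not apply.
Exception (e): the memorandum relates to a pending investigation; a current Standing Approval is held; a current Annual Certificate is held — every condition holds. Turning to paragraphs (i)–(n): (i) operates against (e): aggregate throughput is 340 units, below the 430 units limit. (j) is engaged (a current Class 3 Registration is held), but is set aside by (k): (k) operates against (j): the registered capacity is 670 units, below the 890 units limit. (l) would limit (k) — the reportable unit count is 78, less than the 113 limit — but (m) sets (l) aside: (m) is engaged — a current Category 5 Registration is held. (n), which would lift (m), does not operate here — no current Tier 5 Exemption Letter is held. (e) is therefore removed.
No exception applies. The general rule governs.

Yes — the Sundale Parks Department must disclose the memorandum.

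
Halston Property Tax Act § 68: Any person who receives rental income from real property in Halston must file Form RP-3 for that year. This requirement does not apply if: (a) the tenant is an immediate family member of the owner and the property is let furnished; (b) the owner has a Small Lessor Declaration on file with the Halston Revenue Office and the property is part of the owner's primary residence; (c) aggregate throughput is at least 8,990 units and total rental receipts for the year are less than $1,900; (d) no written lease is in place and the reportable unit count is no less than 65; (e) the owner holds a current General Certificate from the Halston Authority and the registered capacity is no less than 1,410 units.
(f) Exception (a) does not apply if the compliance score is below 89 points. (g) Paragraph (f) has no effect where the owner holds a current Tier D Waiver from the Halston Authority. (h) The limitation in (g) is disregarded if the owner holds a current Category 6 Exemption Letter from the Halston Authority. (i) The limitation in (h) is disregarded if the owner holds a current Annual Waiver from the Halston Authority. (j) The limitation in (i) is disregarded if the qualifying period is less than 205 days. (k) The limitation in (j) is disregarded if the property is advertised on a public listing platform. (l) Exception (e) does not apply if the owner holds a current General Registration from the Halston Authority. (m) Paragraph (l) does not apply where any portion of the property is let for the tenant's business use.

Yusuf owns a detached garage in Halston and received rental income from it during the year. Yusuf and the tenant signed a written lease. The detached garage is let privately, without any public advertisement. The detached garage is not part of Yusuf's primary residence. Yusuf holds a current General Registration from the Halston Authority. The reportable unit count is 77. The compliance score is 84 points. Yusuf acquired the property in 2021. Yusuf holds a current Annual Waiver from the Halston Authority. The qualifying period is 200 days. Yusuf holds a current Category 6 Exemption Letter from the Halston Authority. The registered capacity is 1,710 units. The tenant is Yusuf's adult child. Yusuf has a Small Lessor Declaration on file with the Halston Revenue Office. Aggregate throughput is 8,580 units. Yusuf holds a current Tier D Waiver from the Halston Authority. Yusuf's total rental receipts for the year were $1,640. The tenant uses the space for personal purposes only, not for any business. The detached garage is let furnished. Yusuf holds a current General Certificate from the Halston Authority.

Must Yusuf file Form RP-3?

Yes — Yusuf must file Form RP-3.

Exception (a): the tenant is an immediate family member; the property is let furnished — every condition holds. However, paragraphs (f)–(k) must be considered: (f) operates against (a): the compliance score is 84 points, below the 89 points limit. (g) operates (a current Tier D Waiver is held), but is overridden by (h): (h) operates against (g): a current Category 6 Exemption Letter is held. (i) is engaged (a current Annual Waiver is held), but yields to (j): (j) operates against (i): the qualifying period is 200 days, less than the 205 days limit. (k), which would lift (j), is inapplicable — the property is let privately without advertisement. So (a) is unavailable.
Exception (b) fails — the detached garage is not part of the primary residence.
Exception (c) does not apply: aggregate throughput is 8,580 units, short of 8,990 units.
Exception (d) does not apply: a written lease is in place.
All of (e)'s requirements are met (a current General Certificate is held; the registered capacity is 1,710 units, meeting the 1,410 units threshold). Turning to paragraphs (l)–(m): (l) operates against (e): a current General Registration is held. (m), which would lift (l), is not engaged — the space is used for personal purposes only. So (e) is unavailable.
No exception applies. The general rule governs.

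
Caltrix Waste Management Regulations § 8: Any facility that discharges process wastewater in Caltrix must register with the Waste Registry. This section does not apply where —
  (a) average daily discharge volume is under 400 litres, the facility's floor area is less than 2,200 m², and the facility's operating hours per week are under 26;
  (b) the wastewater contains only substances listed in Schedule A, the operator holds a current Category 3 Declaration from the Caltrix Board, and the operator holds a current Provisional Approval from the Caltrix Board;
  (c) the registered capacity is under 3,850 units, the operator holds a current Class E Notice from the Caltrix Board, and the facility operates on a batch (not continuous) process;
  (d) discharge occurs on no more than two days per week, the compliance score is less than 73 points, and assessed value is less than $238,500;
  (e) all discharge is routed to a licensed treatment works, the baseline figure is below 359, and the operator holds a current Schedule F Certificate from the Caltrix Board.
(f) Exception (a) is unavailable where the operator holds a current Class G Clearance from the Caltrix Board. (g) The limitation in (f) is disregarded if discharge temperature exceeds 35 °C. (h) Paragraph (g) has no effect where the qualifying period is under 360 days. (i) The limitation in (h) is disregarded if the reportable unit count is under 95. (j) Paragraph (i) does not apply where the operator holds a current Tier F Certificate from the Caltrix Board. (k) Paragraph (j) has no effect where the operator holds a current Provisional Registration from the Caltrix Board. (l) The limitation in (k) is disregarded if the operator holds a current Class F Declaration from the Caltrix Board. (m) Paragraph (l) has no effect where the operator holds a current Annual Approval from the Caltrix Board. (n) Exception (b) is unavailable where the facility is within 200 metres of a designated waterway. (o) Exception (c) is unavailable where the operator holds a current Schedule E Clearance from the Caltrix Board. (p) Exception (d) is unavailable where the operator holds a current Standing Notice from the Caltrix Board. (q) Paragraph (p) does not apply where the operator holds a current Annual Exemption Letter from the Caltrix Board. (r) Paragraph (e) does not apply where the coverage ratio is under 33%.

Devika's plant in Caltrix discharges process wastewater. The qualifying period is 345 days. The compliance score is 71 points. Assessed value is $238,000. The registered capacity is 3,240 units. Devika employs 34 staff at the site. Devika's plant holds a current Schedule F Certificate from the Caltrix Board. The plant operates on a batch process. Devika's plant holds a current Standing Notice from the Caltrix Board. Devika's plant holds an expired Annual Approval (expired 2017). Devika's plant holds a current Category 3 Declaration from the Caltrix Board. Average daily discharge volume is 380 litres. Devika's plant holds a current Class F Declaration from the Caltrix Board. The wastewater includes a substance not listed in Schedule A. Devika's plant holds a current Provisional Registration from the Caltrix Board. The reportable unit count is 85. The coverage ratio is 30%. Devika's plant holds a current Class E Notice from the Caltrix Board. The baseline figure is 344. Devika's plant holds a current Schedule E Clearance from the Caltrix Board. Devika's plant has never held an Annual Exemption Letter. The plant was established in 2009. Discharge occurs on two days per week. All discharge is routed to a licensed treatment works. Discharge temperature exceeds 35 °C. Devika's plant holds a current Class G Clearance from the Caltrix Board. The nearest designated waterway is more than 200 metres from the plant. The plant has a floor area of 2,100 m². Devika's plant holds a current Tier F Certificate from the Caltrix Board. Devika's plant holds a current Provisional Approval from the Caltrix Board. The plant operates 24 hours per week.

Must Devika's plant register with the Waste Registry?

Exception (a) is satisfied on its face — average daily discharge volume is 380 litres, under the 400 litres limit; the facility's floor area is 2,100 m², less than the 2,200 m² limit; the facility's operating hours per week are 24, under the 26 limit. However, paragraphs (f)–(m) must be considered: (f) applies — a current Class G Clearance is held. (g) would limit (f) — discharge temperature exceeds 35 °C — but (h) sets (g) aside: (h) operates against (g): the qualifying period is 345 days, under the 360 days limit. (i) operates (the reportable unit count is 85, under the 95 limit), but is itself disapplied by (j): (j) operates against (i): a current Tier F Certificate is held. (k) operates (a current Provisional Registration is held), but is displaced by (l): (l) operates against (k): a current Class F Declaration is held. (m), which would lift (l), is inapplicable — the Annual Approval is not current. Exception (a) does not apply.
Exception (b) does not apply: the wastewater includes a non-Schedule-A substance.
Exception (c) is satisfied on its face — the registered capacity is 3,240 units, under the 3,850 units limit; a current Class E Notice is held; the facility operates on a batch process. But applying paragraph (o): (o) operates against (c): a current Schedule E Clearance is held. So (c) is unavailable.
All of (d)'s requirements are met (discharge occurs on no more than two days per week; the compliance score is 71 points, less than the 73 points limit; assessed value is $238,000, less than the $238,500 limit). Turning to paragraphs (p)–(q): (p) is engaged — a current Standing Notice is held. (q) is inapplicable (no current Annual Exemption Letter is held), so (p) stands. Exception (d) does not apply.
All of (e)'s requirements are met (discharge is routed to a licensed treatment works; the baseline figure is 344, below the 359 limit; a current Schedule F Certificate is held). Turning to paragraph (r): (r) operates against (e): the coverage ratio is 30%, under the 33% limit. Exception (e) does not apply.
None of the exceptions is available; § 8 applies in full.

Yes — Devika's plant must register with the Waste Registry.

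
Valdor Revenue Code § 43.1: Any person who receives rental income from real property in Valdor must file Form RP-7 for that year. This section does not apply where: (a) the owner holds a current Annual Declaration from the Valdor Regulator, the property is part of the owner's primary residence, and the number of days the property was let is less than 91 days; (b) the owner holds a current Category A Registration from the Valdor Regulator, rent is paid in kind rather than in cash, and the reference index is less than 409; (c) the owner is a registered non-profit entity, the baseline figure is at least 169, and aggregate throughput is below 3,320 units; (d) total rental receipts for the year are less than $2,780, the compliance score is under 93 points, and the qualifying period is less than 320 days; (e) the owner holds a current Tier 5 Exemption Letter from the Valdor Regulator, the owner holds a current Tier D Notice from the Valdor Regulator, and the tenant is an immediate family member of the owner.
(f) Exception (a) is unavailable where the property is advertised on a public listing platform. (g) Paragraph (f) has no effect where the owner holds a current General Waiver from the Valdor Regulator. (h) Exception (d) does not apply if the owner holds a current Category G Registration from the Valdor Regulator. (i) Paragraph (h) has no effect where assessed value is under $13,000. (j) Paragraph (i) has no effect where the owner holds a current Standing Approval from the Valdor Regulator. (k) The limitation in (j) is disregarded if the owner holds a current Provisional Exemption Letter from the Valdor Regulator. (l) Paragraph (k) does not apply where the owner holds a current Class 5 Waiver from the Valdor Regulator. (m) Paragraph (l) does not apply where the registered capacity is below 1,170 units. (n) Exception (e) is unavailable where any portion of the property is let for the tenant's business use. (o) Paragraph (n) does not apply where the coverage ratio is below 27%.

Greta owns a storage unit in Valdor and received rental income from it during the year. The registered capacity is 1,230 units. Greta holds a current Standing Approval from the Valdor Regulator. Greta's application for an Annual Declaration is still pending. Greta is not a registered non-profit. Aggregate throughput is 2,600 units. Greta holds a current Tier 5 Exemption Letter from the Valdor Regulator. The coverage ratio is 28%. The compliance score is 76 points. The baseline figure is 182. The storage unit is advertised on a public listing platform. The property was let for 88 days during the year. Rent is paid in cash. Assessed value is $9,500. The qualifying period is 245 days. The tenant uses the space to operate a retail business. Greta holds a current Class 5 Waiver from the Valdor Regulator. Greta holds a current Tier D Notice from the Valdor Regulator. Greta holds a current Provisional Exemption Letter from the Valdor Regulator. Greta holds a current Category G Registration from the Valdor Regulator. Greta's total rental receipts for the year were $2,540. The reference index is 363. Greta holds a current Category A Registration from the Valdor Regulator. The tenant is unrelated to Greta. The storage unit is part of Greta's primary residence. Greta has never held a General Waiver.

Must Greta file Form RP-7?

Exception (a) requires that the owner holds a current Annual Declaration from the Valdor Regulator; but there is no Annual Declaration in force, so (a) is unavailable.
Exception (b) does not apply: rent is paid in cash.
Exception (c) fails — Greta is not a registered non-profit.
Exception (d)'s conditions are all satisfied: total rental receipts for the year are $2,540, less than the $2,780 limit; the compliance score is 76 points, under the 93 points limit; the qualifying period is 245 days, less than the 320 days limit. However, paragraphs (h)–(m) must be considered: (h) operates against (d): a current Category G Registration is held. (i) is triggered (assessed value is $9,500, under the $13,000 limit), but yields to (j): (j) operates against (i): a current Standing Approval is held. (k) would limit (j) — a current Provisional Exemption Letter is held — but (l) sets (k) aside: (l) operates — a current Class 5 Waiver is held. (m), which would lift (l), is inapplicable — the registered capacity is 1,230 units, not below 1,170 units. (d) is therefore removed.
Exception (e) does not apply: the tenant is unrelated to the owner.
Every exception is unavailable, so the rule governs.

Yes — Greta must file Form RP-7.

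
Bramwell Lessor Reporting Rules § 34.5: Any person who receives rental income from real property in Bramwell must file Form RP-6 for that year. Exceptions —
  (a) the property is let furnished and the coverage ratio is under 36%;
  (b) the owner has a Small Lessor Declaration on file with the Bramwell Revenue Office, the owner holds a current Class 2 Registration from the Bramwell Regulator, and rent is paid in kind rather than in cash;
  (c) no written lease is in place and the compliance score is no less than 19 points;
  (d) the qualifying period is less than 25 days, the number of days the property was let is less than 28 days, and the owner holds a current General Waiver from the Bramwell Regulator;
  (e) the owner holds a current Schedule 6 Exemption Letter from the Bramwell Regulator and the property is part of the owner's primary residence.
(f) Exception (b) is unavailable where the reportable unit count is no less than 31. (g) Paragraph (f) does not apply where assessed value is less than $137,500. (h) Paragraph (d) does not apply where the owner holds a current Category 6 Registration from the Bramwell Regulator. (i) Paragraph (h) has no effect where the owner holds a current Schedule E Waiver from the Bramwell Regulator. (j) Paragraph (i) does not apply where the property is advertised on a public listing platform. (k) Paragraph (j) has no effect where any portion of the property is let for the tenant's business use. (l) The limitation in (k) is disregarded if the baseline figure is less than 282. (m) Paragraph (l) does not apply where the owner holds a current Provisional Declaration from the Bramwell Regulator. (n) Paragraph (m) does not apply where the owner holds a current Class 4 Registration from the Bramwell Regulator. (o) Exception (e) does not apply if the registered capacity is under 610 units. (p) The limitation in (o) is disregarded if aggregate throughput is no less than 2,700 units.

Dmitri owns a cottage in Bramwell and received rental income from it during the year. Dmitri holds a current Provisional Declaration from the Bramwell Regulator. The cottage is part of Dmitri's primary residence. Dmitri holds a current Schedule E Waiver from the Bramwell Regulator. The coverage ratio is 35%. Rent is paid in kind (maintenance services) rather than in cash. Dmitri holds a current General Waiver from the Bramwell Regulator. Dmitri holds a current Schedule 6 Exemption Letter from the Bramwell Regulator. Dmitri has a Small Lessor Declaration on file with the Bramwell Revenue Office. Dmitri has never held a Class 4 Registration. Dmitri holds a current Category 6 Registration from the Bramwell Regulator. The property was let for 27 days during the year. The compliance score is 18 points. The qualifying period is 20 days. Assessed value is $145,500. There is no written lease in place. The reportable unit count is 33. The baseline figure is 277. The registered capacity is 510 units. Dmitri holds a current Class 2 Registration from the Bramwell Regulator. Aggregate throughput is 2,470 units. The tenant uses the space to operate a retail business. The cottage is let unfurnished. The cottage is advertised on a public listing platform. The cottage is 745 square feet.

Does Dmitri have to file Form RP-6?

Exception (a) does not apply: the property is let unfurnished.
All of (b)'s requirements are met (a Small Lessor Declaration is on file; a current Class 2 Registration is held; rent is paid in kind). However, paragraphs (f)–(g) must be considered: (f) operates against (b): the reportable unit count is 33, meeting the 31 threshold. (g), which would lift (f), is not engaged — assessed value is $145,500, not less than $137,500. So (b) is unavailable.
Exception (c) fails — the compliance score is 18 points, short of 19 points.
Exception (d): the qualifying period is 20 days, less than the 25 days limit; the number of days the property was let is 27 days, less than the 28 days limit; a current General Waiver is held — every condition holds. As to paragraphs (h)–(n): (h) operates (a current Category 6 Registration is held), but yields to (i): (i) operates against (h): a current Schedule E Waiver is held. (j) applies (the property is publicly advertised), but is overridden by (k): (k) is triggered — the space is let for business use. (l) would limit (k) — the baseline figure is 277, less than the 282 limit — but (m) sets (l) aside: (m) applies — a current Provisional Declaration is held. (n), which would lift (m), does not operate here — the Class 4 Registration is not current. Exception (d) stands.
Exception (e)'s conditions are all satisfied: a current Schedule 6 Exemption Letter is held; the cottage is part of the primary residence. However, paragraphs (o)–(p) must be considered: (o) operates against (e): the registered capacity is 510 units, under the 610 units limit. (p), which would lift (o), is inapplicable — aggregate throughput is 2,470 units, short of 2,700 units. (e) is therefore removed.

No — exception (d) applies; Dmitri is not required to file Form RP-6.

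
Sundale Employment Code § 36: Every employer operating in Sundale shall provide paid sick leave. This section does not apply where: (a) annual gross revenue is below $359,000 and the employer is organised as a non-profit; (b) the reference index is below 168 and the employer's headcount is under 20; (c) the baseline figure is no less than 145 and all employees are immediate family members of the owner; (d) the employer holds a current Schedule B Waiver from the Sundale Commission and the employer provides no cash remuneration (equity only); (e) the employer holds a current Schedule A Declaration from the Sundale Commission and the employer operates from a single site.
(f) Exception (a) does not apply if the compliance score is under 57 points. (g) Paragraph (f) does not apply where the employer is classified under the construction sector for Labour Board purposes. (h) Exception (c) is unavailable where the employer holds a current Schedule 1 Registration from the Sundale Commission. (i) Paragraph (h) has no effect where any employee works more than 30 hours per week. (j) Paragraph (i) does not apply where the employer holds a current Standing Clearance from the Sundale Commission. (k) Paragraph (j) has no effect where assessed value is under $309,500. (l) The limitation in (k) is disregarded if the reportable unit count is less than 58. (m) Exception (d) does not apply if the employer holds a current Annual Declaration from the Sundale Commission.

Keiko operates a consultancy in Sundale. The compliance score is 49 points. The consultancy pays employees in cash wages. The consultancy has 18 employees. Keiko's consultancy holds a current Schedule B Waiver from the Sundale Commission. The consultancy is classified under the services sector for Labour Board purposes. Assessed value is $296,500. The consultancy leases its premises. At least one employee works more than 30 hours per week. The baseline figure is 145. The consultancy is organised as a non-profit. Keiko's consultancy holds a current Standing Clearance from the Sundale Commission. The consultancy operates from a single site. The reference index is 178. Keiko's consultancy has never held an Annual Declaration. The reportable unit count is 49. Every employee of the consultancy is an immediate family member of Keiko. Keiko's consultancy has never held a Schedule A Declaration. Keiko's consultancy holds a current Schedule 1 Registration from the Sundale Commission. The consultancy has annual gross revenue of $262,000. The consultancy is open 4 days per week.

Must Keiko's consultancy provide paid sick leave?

Exception (a): annual gross revenue is $262,000, below the $359,000 limit; the employer is a non-profit — every condition holds. But: (f) is engaged — the compliance score is 49 points, under the 57 points limit. (g) does not operate here (the consultancy is classified under the services sector), so (f) stands. So (a) is unavailable.
Exception (b) does not apply: the reference index is 178, not below 168.
Exception (c)'s conditions are all satisfied: the baseline figure is 145, meeting the 145 threshold; every employee is an immediate family member. But applying paragraphs (h)–(l): (h) operates — a current Schedule 1 Registration is held. (i) applies (at least one employee exceeds 30 hours/week), but is itself disapplied by (j): (j) is engaged — a current Standing Clearance is held. (k) applies (assessed value is $296,500, under the $309,500 limit), but is overridden by (l): (l) operates against (k): the reportable unit count is 49, less than the 58 limit. Exception (c) does not apply.
Exception (d) fails — employees are paid cash wages.
Exception (e) fails — there is no Schedule A Declaration in force.
None of the exceptions is available; § 36 applies in full.

Yes — Keiko's consultancy must provide paid sick leave.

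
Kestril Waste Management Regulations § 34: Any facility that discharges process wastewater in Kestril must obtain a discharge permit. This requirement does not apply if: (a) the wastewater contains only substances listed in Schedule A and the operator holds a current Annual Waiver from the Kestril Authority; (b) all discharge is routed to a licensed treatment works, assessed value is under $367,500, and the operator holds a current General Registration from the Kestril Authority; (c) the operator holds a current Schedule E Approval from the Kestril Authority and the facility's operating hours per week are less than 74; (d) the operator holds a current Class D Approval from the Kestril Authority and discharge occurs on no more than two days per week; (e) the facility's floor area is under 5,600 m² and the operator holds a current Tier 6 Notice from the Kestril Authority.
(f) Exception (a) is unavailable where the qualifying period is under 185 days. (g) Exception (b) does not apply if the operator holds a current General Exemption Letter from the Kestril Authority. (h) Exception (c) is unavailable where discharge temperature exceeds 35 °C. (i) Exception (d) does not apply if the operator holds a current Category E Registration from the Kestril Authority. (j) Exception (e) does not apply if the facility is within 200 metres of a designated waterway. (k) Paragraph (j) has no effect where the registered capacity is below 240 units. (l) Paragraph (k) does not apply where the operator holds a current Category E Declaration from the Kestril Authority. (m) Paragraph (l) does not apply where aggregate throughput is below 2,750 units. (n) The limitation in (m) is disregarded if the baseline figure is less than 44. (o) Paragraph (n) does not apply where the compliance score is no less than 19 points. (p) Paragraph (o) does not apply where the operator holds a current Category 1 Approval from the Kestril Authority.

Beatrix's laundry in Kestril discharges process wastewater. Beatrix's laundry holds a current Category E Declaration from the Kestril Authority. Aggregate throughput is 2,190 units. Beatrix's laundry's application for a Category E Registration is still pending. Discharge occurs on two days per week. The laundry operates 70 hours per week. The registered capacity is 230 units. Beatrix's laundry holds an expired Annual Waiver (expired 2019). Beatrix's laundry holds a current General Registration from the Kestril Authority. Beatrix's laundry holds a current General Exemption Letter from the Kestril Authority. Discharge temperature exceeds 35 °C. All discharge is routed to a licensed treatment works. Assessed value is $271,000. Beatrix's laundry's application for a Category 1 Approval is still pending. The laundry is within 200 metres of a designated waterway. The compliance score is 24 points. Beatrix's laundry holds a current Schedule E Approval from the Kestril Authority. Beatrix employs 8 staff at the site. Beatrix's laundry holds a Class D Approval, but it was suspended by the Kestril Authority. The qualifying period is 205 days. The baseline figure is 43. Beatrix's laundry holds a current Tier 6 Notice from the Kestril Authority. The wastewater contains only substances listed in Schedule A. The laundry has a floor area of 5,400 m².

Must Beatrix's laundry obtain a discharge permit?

Exception (a) requires that the operator holds a current Annual Waiver from the Kestril Authority; but there is no Annual Waiver in force, so (a) is unavailable.
Exception (b)'s conditions are all satisfied: discharge is routed to a licensed treatment works; assessed value is $271,000, under the $367,500 limit; a current General Registration is held. But applying paragraph (g): (g) is triggered — a current General Exemption Letter is held. Exception (b) does not apply.
All of (c)'s requirements are met (a current Schedule E Approval is held; the facility's operating hours per week are 70, less than the 74 limit). But applying paragraph (h): (h) is engaged — discharge temperature exceeds 35 °C. (c) is therefore removed.
Exception (d) requires that the operator holds a current Class D Approval from the Kestril Authority; but the Class D Approval is not current, so (d) is unavailable.
Exception (e) is satisfied on its face — the facility's floor area is 5,400 m², under the 5,600 m² limit; a current Tier 6 Notice is held. Under paragraphs (j)–(p): (j) would limit (e) — the laundry is within 200 m of a designated waterway — but (k) sets (j) aside: (k) operates against (j): the registered capacity is 230 units, below the 240 units limit. (l) is engaged (a current Category E Declaration is held), but yields to (m): (m) is triggered — aggregate throughput is 2,190 units, below the 2,750 units limit. (n) would limit (m) — the baseline figure is 43, less than the 44 limit — but (o) sets (n) aside: (o) is triggered — the compliance score is 24 points, meeting the 19 points threshold. (p) is not engaged (there is no Category 1 Approval in force), so (o) stands. Exception (e) stands.

No — exception (e) applies; Beatrix's laundry is not required to obtain a discharge permit.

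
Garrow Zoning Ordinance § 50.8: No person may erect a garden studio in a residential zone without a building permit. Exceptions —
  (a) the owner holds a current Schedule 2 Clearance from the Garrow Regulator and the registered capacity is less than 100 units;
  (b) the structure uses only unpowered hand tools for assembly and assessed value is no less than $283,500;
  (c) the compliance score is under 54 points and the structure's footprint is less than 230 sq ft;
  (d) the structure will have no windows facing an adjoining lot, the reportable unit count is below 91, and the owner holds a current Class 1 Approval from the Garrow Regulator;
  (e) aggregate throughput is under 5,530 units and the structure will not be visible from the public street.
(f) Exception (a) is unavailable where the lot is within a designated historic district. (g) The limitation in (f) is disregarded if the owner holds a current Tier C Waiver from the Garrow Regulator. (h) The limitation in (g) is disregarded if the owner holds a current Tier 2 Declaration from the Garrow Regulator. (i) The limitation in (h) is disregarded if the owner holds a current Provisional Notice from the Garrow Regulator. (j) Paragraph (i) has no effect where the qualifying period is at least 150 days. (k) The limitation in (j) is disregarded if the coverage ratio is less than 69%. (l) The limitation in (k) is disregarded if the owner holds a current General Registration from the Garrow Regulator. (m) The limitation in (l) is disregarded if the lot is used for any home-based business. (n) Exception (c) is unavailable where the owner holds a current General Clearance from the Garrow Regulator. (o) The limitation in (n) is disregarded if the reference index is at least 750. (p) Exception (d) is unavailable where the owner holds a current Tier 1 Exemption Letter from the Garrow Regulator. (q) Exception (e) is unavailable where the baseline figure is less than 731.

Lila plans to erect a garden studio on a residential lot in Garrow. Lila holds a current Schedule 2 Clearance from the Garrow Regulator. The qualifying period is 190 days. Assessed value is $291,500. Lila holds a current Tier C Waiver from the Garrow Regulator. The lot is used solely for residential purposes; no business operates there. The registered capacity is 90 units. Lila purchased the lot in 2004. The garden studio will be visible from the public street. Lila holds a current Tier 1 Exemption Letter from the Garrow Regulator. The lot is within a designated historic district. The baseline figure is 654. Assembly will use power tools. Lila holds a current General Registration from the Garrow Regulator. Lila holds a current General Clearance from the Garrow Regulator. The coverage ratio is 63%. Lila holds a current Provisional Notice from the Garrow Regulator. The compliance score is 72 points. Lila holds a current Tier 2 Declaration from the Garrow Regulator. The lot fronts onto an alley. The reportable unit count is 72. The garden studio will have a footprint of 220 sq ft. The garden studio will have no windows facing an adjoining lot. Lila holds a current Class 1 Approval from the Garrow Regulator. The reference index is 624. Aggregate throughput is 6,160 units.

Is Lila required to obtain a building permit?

Yes — Lila must obtain a building permit.

Exception (a)'s conditions are all satisfied: a current Schedule 2 Clearance is held; the registered capacity is 90 units, less than the 100 units limit. But applying paragraphs (f)–(m): (f) operates against (a): the lot is in a historic district. (g) would limit (f) — a current Tier C Waiver is held — but (h) sets (g) aside: (h) operates against (g): a current Tier 2 Declaration is held. (i) would limit (h) — a current Provisional Notice is held — but (j) sets (i) aside: (j) operates against (i): the qualifying period is 190 days, meeting the 150 days threshold. (k) applies (the coverage ratio is 63%, less than the 69% limit), but is overridden by (l): (l) is engaged — a current General Registration is held. (m) is not triggered (the lot is solely residential), so (l) stands. So (a) is unavailable.
Exception (b) fails — assembly uses power tools.
Exception (c) fails — the compliance score is 72 points, not under 54 points.
Exception (d): no windows face an adjoining lot; the reportable unit count is 72, below the 91 limit; a current Class 1 Approval is held — every condition holds. But applying paragraph (p): (p) operates against (d): a current Tier 1 Exemption Letter is held. So (d) is unavailable.
Exception (e) requires that aggregate throughput is under 5,530 units; but aggregate throughput is 6,160 units, not under 5,530 units, so (e) is unavailable.
Every exception is unavailable, so the rule governs.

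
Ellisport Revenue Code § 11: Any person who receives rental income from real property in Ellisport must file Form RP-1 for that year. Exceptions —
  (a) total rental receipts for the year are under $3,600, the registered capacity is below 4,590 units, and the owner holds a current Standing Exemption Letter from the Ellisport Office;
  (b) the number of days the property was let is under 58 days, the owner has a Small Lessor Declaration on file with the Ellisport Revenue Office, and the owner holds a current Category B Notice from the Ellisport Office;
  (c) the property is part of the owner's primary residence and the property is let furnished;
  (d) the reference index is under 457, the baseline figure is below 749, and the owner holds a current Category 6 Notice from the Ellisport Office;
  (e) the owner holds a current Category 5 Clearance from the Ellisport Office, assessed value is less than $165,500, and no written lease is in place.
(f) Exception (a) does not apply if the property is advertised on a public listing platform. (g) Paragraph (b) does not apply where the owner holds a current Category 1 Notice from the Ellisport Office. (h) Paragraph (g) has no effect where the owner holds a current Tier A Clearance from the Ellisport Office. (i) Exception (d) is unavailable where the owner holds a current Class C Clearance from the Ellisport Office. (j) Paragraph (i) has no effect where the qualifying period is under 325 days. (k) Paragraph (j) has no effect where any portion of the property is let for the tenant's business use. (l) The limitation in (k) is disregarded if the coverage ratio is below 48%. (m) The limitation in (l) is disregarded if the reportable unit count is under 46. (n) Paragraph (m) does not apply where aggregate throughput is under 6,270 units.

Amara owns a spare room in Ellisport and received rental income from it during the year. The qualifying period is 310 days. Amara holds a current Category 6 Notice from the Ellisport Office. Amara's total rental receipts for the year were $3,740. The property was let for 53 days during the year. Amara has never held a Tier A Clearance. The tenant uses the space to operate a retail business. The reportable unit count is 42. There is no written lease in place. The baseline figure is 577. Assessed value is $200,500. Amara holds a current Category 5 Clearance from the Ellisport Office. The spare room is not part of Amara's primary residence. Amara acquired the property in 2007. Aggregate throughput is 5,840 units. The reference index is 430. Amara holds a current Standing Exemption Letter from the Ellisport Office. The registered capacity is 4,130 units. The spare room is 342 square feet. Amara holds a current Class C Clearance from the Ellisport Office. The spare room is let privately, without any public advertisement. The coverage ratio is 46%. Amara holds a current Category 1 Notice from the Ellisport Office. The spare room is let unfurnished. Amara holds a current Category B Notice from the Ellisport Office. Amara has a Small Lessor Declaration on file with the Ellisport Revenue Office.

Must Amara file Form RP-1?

No — exception (d) applies; Amara is not required to file Form RP-1.

Exception (a) does not apply: total rental receipts for the year are $3,740, not under $3,600.
Exception (b) is satisfied on its face — the number of days the property was let is 53 days, under the 58 days limit; a Small Lessor Declaration is on file; a current Category B Notice is held. Turning to paragraphs (g)–(h): (g) operates — a current Category 1 Notice is held. (h) is not triggered (the Tier A Clearance is not current), so (g) stands. So (b) is unavailable.
Exception (c) requires that the property is part of the owner's primary residence; but the spare room is not part of the primary residence, so (c) is unavailable.
Exception (d): the reference index is 430, under the 457 limit; the baseline figure is 577, below the 749 limit; a current Category 6 Notice is held — every condition holds. Under paragraphs (i)–(n): (i) operates (a current Class C Clearance is held), but is overridden by (j): (j) operates against (i): the qualifying period is 310 days, under the 325 days limit. (k) applies (the space is let for business use), but is itself disapplied by (l): (l) operates against (k): the coverage ratio is 46%, below the 48% limit. (m) would limit (l) — the reportable unit count is 42, under the 46 limit — but (n) sets (m) aside: (n) is engaged — aggregate throughput is 5,840 units, under the 6,270 units limit. Exception (d) stands.
Exception (e) does not apply: assessed value is $200,500, not less than $165,500.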